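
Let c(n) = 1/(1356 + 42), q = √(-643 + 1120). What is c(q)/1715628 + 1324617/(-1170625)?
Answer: -3177024919066823/2807683124445000 ≈ -1.1315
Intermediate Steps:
q = 3*√53 (q = √477 = 3*√53 ≈ 21.840)
c(n) = 1/1398
c(q)/1715628 + 1324617/(-1170625) = (1/1398)/1715628 + 1324617/(-1170625) = (1/1398)*(1/1715628) + 1324617*(-1/1170625) = 1/2398447944 - 1324617/1170625 = -3177024919066823/2807683124445000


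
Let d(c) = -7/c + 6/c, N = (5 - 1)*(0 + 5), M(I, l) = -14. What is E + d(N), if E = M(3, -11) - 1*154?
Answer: -3361/20 ≈ -168.05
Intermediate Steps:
N = 20 (N = 4*5 = 20)
d(c) = -1/c
E = -168 (E = -14 - 1*154 = -14 - 154 = -168)
E + d(N) = -168 - 1/20 = -3361/20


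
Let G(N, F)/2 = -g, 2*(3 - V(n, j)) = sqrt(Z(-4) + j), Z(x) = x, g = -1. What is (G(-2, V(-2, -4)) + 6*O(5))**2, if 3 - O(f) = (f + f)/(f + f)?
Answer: 196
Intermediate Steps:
V(n, j) = 3 - sqrt(-4 + j)/2
O(f) = 2 (O(f) = 3 - (f + f)/(f + f) = 3 - 2*f/(2*f) = 3 - 2*f*1/(2*f) = 3 - 1*1 = 3 - 1 = 2)
G(N, F) = 2 (G(N, F) = 2*(-1*(-1)) = 2*1 = 2)
(G(-2, V(-2, -4)) + 6*O(5))**2 = (2 + 6*2)**2 = (2 + 12)**2 = 14**2 = 196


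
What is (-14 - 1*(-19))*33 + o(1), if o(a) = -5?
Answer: 160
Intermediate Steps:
(-14 - 1*(-19))*33 + o(1) = (-14 - 1*(-19))*33 - 5 = (-14 + 19)*33 - 5 = 5*33 - 5 = 165 - 5 = 160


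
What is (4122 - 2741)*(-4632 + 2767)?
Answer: -2575565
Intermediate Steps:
(4122 - 2741)*(-4632 + 2767) = 1381*(-1865) = -2575565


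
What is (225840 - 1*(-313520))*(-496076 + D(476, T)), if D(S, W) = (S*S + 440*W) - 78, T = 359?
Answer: -60202284480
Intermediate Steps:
D(S, W) = -78 + S**2 + 440*W (D(S, W) = (S**2 + 440*W) - 78 = -78 + S**2 + 440*W)
(225840 - 1*(-313520))*(-496076 + D(476, T)) = (225840 - 1*(-313520))*(-496076 + (-78 + 476**2 + 440*359)) = (225840 + 313520)*(-496076 + (-78 + 226576 + 157960)) = 539360*(-496076 + 384458) = 539360*(-111618) = -60202284480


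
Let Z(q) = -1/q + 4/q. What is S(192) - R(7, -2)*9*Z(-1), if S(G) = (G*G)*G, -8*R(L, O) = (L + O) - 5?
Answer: 7077888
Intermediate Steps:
R(L, O) = 5/8 - L/8 - O/8 (R(L, O) = -((L + O) - 5)/8 = -(-5 + L + O)/8 = 5/8 - L/8 - O/8)
Z(q) = 3/q
S(G) = G³ (S(G) = G²*G = G³)
S(192) - R(7, -2)*9*Z(-1) = 192³ - (5/8 - ⅛*7 - ⅛*(-2))*9*3/(-1) = 7077888 - (5/8 - 7/8 + ¼)*9*3*(-1) = 7077888 - 0*9*(-3) = 7077888 - 0*(-3) = 7077888 - 1*0 = 7077888 + 0 = 7077888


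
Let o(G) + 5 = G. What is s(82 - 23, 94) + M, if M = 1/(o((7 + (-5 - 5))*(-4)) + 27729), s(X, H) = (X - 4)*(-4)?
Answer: -6101919/27736 ≈ -220.00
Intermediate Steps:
o(G) = -5 + G
s(X, H) = 16 - 4*X (s(X, H) = (-4 + X)*(-4) = 16 - 4*X)
M = 1/27736 (M = 1/((-5 + (7 + (-5 - 5))*(-4)) + 27729) = 1/((-5 + (7 - 10)*(-4)) + 27729) = 1/((-5 - 3*(-4)) + 27729) = 1/((-5 + 12) + 27729) = 1/(7 + 27729) = 1/27736 ≈ 3.6054e-5)
s(82 - 23, 94) + M = (16 - 4*(82 - 23)) + 1/27736 = (16 - 4*59) + 1/27736 = (16 - 236) + 1/27736 = -220 + 1/27736 = -6101919/27736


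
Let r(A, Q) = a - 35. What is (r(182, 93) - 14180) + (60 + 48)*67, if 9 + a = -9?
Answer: -6997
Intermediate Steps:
a = -18 (a = -9 - 9 = -18)
r(A, Q) = -53 (r(A, Q) = -18 - 35 = -53)
(r(182, 93) - 14180) + (60 + 48)*67 = (-53 - 14180) + (60 + 48)*67 = -14233 + 108*67 = -14233 + 7236 = -6997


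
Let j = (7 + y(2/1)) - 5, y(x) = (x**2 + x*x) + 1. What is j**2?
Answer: 121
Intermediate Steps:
y(x) = 1 + 2*x**2 (y(x) = (x**2 + x**2) + 1 = 2*x**2 + 1 = 1 + 2*x**2)
j = 11 (j = (7 + (1 + 2*(2/1)**2)) - 5 = (7 + (1 + 2*(2*1)**2)) - 5 = (7 + (1 + 2*2**2)) - 5 = (7 + (1 + 2*4)) - 5 = (7 + (1 + 8)) - 5 = (7 + 9) - 5 = 16 - 5 = 11)
j**2 = 11**2 = 121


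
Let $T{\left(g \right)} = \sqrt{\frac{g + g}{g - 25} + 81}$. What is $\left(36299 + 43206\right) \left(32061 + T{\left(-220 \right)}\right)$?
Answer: $2549009805 + \frac{79505 \sqrt{4057}}{7} \approx 2.5497 \cdot 10^{9}$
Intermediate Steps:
$T{\left(g \right)} = \sqrt{81 + \frac{2 g}{-25 + g}}$ ($T{\left(g \right)} = \sqrt{\frac{2 g}{-25 + g} + 81} = \sqrt{81 + \frac{2 g}{-25 + g}}$)
$\left(36299 + 43206\right) \left(32061 + T{\left(-220 \right)}\right) = \left(36299 + 43206\right) \left(32061 + \sqrt{\frac{-2025 + 83 \left(-220\right)}{-25 - 220}}\right) = 79505 \left(32061 + \sqrt{\frac{-2025 - 18260}{-245}}\right) = 79505 \left(32061 + \sqrt{\left(- \frac{1}{245}\right) \left(-20285\right)}\right) = 79505 \left(32061 + \sqrt{\frac{4057}{49}}\right) = 79505 \left(32061 + \frac{\sqrt{4057}}{7}\right) = 2549009805 + \frac{79505 \sqrt{4057}}{7}$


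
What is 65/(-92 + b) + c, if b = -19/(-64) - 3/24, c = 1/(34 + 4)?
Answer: -152203/223326 ≈ -0.68153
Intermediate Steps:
c = 1/38 ≈ 0.026316
b = 11/64 (b = -19*(-1/64) - 3*1/24 = 19/64 - ⅛ = 11/64 ≈ 0.17188)
65/(-92 + b) + c = 65/(-92 + 11/64) + 1/38 = 65/(-5877/64) + 1/38 = 65*(-64/5877) + 1/38 = -4160/5877 + 1/38 = -152203/223326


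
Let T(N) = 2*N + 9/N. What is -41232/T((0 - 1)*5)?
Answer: 206160/59 ≈ 3494.2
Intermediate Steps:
-41232/T((0 - 1)*5) = -41232/(2*((0 - 1)*5) + 9/(((0 - 1)*5))) = -41232/(2*(-1*5) + 9/((-1*5))) = -41232/(2*(-5) + 9/(-5)) = -41232/(-10 + 9*(-⅕)) = -41232/(-10 - 9/5) = -41232/(-59/5) = -41232*(-5/59) = 206160/59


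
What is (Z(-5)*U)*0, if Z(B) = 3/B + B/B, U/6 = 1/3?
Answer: 0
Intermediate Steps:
U = 2 (U = 6/3 = 6*(⅓) = 2)
Z(B) = 1 + 3/B (Z(B) = 3/B + 1 = 1 + 3/B)
(Z(-5)*U)*0 = (((3 - 5)/(-5))*2)*0 = (-⅕*(-2)*2)*0 = ((⅖)*2)*0 = (⅘)*0 = 0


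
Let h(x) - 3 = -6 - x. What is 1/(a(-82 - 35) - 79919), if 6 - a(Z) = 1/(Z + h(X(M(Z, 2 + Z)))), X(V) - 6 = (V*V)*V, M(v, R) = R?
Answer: -1520749/121527614838 ≈ -1.2514e-5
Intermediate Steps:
X(V) = 6 + V**3 (X(V) = 6 + (V*V)*V = 6 + V**2*V = 6 + V**3)
h(x) = -3 - x (h(x) = 3 + (-6 - x) = -3 - x)
a(Z) = 6 - 1/(-9 + Z - (2 + Z)**3) (a(Z) = 6 - 1/(Z + (-3 - (6 + (2 + Z)**3))) = 6 - 1/(Z + (-3 + (-6 - (2 + Z)**3))) = 6 - 1/(Z + (-9 - (2 + Z)**3)) = 6 - 1/(-9 + Z - (2 + Z)**3))
1/(a(-82 - 35) - 79919) = 1/((55 - 6*(-82 - 35) + 6*(2 + (-82 - 35))**3)/(9 + (2 + (-82 - 35))**3 - (-82 - 35)) - 79919) = 1/((55 - 6*(-117) + 6*(2 - 117)**3)/(9 + (2 - 117)**3 - 1*(-117)) - 79919) = 1/((55 + 702 + 6*(-115)**3)/(9 + (-115)**3 + 117) - 79919) = 1/((55 + 702 + 6*(-1520875))/(9 - 1520875 + 117) - 79919) = 1/((55 + 702 - 9125250)/(-1520749) - 79919) = 1/(-1/1520749*(-9124493) - 79919) = 1/(9124493/1520749 - 79919) = 1/(-121527614838/1520749) = -1520749/121527614838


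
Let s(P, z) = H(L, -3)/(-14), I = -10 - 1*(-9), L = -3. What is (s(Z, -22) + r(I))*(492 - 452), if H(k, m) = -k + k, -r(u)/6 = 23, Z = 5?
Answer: -5520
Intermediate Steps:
I = -1 (I = -10 + 9 = -1)
r(u) = -138 (r(u) = -6*23 = -138)
H(k, m) = 0
s(P, z) = 0 (s(P, z) = 0/(-14) = 0*(-1/14) = 0)
(s(Z, -22) + r(I))*(492 - 452) = (0 - 138)*(492 - 452) = -138*40 = -5520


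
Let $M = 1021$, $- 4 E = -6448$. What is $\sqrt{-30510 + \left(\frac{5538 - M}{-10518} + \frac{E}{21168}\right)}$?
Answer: $\frac{i \sqrt{1488511379427405}}{220878} \approx 174.67 i$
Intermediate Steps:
$E = 1612$ ($E = \left(- \frac{1}{4}\right) \left(-6448\right) = 1612$)
$\sqrt{-30510 + \left(\frac{5538 - M}{-10518} + \frac{E}{21168}\right)} = \sqrt{-30510 + \left(\frac{5538 - 1021}{-10518} + \frac{1612}{21168}\right)} = \sqrt{-30510 + \left(\left(5538 - 1021\right) \left(- \frac{1}{10518}\right) + 1612 \cdot \frac{1}{21168}\right)} = \sqrt{-30510 + \left(4517 \left(- \frac{1}{10518}\right) + \frac{403}{5292}\right)} = \sqrt{-30510 + \left(- \frac{4517}{10518} + \frac{403}{5292}\right)} = \sqrt{-30510 - \frac{3277535}{9276876}} = \sqrt{- \frac{283040764295}{9276876}} = \frac{i \sqrt{1488511379427405}}{220878}$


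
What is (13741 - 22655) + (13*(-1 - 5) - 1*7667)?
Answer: -16659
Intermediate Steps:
(13741 - 22655) + (13*(-1 - 5) - 1*7667) = -8914 + (13*(-6) - 7667) = -8914 + (-78 - 7667) = -8914 - 7745 = -16659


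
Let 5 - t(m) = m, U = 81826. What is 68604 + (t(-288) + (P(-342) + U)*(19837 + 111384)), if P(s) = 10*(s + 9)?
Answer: 10300392513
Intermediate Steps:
t(m) = 5 - m
P(s) = 90 + 10*s (P(s) = 10*(9 + s) = 90 + 10*s)
68604 + (t(-288) + (P(-342) + U)*(19837 + 111384)) = 68604 + ((5 - 1*(-288)) + ((90 + 10*(-342)) + 81826)*(19837 + 111384)) = 68604 + ((5 + 288) + ((90 - 3420) + 81826)*131221) = 68604 + (293 + (-3330 + 81826)*131221) = 68604 + (293 + 78496*131221) = 68604 + (293 + 10300323616) = 68604 + 10300323909 = 10300392513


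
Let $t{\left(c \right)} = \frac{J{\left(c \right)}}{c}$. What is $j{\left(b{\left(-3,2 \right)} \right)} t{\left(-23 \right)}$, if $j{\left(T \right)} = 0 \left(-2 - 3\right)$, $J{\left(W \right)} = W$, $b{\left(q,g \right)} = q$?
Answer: $0$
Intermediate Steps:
$j{\left(T \right)} = 0$ ($j{\left(T \right)} = 0 \left(-5\right) = 0$)
$t{\left(c \right)} = 1$ ($t{\left(c \right)} = \frac{c}{c} = 1$)
$j{\left(b{\left(-3,2 \right)} \right)} t{\left(-23 \right)} = 0 \cdot 1 = 0$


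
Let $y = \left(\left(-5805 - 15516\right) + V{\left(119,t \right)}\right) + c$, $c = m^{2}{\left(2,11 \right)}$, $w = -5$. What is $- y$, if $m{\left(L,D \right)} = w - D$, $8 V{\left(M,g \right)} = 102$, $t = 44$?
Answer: $\frac{84209}{4} \approx 21052.0$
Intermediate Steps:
$V{\left(M,g \right)} = \frac{51}{4}$ ($V{\left(M,g \right)} = \frac{1}{8} \cdot 102 = \frac{51}{4}$)
$m{\left(L,D \right)} = -5 - D$
$c = 256$ ($c = \left(-5 - 11\right)^{2} = \left(-16\right)^{2} = 256$)
$y = - \frac{84209}{4}$ ($y = \left(\left(-5805 - 15516\right) + \frac{51}{4}\right) + 256 = \left(-21321 + \frac{51}{4}\right) + 256 = - \frac{85233}{4} + 256 = - \frac{84209}{4} \approx -21052.0$)
$- y = \left(-1\right) \left(- \frac{84209}{4}\right) = \frac{84209}{4}$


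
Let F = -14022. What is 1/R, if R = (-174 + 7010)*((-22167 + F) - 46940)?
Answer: -1/568269844 ≈ -1.7597e-9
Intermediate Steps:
R = -568269844 (R = (-174 + 7010)*((-22167 - 14022) - 46940) = 6836*(-36189 - 46940) = 6836*(-83129) = -568269844)
1/R = 1/(-568269844) = -1/568269844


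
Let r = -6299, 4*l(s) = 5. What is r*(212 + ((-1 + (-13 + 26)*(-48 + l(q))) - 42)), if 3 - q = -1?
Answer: 11054745/4 ≈ 2.7637e+6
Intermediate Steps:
q = 4 (q = 3 - 1*(-1) = 3 + 1 = 4)
l(s) = 5/4 (l(s) = (¼)*5 = 5/4)
r*(212 + ((-1 + (-13 + 26)*(-48 + l(q))) - 42)) = -6299*(212 + ((-1 + (-13 + 26)*(-48 + 5/4)) - 42)) = -6299*(212 + ((-1 + 13*(-187/4)) - 42)) = -6299*(212 + ((-1 - 2431/4) - 42)) = -6299*(212 + (-2435/4 - 42)) = -6299*(212 - 2603/4) = -6299*(-1755/4) = 11054745/4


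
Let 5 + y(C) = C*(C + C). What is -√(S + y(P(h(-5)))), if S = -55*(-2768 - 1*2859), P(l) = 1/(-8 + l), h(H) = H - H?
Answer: -√19806722/8 ≈ -556.31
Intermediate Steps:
h(H) = 0
y(C) = -5 + 2*C² (y(C) = -5 + C*(C + C) = -5 + C*(2*C) = -5 + 2*C²)
S = 309485 (S = -55*(-2768 - 2859) = -55*(-5627) = 309485)
-√(S + y(P(h(-5)))) = -√(309485 + (-5 + 2*(1/(-8 + 0))²)) = -√(309485 + (-5 + 2*(1/(-8))²)) = -√(309485 + (-5 + 2*(-⅛)²)) = -√(309485 + (-5 + 2*(1/64))) = -√(309485 + (-5 + 1/32)) = -√(309485 - 159/32) = -√(9903361/32) = -√19806722/8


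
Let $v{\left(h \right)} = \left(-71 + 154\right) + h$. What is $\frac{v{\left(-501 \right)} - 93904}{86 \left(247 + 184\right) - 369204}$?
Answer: $\frac{47161}{166069} \approx 0.28398$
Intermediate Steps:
$v{\left(h \right)} = 83 + h$
$\frac{v{\left(-501 \right)} - 93904}{86 \left(247 + 184\right) - 369204} = \frac{\left(83 - 501\right) - 93904}{86 \left(247 + 184\right) - 369204} = \frac{-418 - 93904}{86 \cdot 431 - 369204} = - \frac{94322}{37066 - 369204} = - \frac{94322}{-332138} = \left(-94322\right) \left(- \frac{1}{332138}\right) = \frac{47161}{166069}$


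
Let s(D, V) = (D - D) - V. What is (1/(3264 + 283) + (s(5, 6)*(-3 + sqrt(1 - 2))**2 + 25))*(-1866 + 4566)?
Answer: -220266000/3547 + 97200*I ≈ -62099.0 + 97200.0*I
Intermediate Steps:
s(D, V) = -V (s(D, V) = 0 - V = -V)
(1/(3264 + 283) + (s(5, 6)*(-3 + sqrt(1 - 2))**2 + 25))*(-1866 + 4566) = (1/(3264 + 283) + ((-1*6)*(-3 + sqrt(1 - 2))**2 + 25))*(-1866 + 4566) = (1/3547 + (-6*(-3 + sqrt(-1))**2 + 25))*2700 = (1/3547 + (-6*(-3 + I)**2 + 25))*2700 = (1/3547 + (25 - 6*(-3 + I)**2))*2700 = (88676/3547 - 6*(-3 + I)**2)*2700 = 239425200/3547 - 16200*(-3 + I)**2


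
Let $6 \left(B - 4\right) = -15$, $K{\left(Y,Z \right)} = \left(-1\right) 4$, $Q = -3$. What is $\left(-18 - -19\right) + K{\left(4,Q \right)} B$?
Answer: $-5$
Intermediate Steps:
$K{\left(Y,Z \right)} = -4$
$B = \frac{3}{2}$ ($B = 4 + \frac{1}{6} \left(-15\right) = 4 - \frac{5}{2} = \frac{3}{2} \approx 1.5$)
$\left(-18 - -19\right) + K{\left(4,Q \right)} B = \left(-18 - -19\right) - 6 = \left(-18 + 19\right) - 6 = 1 - 6 = -5$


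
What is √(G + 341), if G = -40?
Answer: √301 ≈ 17.349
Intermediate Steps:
√(G + 341) = √(-40 + 341) = √301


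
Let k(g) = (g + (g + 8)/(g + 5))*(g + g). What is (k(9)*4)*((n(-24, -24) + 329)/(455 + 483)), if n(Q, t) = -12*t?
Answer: 1588158/3283 ≈ 483.75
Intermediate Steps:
k(g) = 2*g*(g + (8 + g)/(5 + g)) (k(g) = (g + (8 + g)/(5 + g))*(2*g) = 2*g*(g + (8 + g)/(5 + g)))
(k(9)*4)*((n(-24, -24) + 329)/(455 + 483)) = ((2*9*(8 + 9² + 6*9)/(5 + 9))*4)*((-12*(-24) + 329)/(455 + 483)) = ((2*9*(8 + 81 + 54)/14)*4)*((288 + 329)/938) = ((2*9*(1/14)*143)*4)*(617*(1/938)) = ((1287/7)*4)*(617/938) = (5148/7)*(617/938) = 1588158/3283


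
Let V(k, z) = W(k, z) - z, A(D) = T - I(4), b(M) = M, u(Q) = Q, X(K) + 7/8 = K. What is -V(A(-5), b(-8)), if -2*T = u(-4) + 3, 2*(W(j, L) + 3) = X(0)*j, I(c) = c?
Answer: -209/32 ≈ -6.5313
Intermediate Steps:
X(K) = -7/8 + K
W(j, L) = -3 - 7*j/16 (W(j, L) = -3 + ((-7/8 + 0)*j)/2 = -3 + (-7*j/8)/2 = -3 - 7*j/16)
T = ½ (T = -(-4 + 3)/2 = -½*(-1) = ½ ≈ 0.50000)
A(D) = -7/2 (A(D) = ½ - 1*4 = ½ - 4 = -7/2)
V(k, z) = -3 - z - 7*k/16 (V(k, z) = (-3 - 7*k/16) - z = -3 - z - 7*k/16)
-V(A(-5), b(-8)) = -(-3 - 1*(-8) - 7/16*(-7/2)) = -(-3 + 8 + 49/32) = -1*209/32 = -209/32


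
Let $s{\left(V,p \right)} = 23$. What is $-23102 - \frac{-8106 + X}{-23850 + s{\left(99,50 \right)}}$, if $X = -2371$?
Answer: $- \frac{550461831}{23827} \approx -23102.0$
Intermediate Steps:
$-23102 - \frac{-8106 + X}{-23850 + s{\left(99,50 \right)}} = -23102 - \frac{-8106 - 2371}{-23850 + 23} = -23102 - - \frac{10477}{-23827} = -23102 - \left(-10477\right) \left(- \frac{1}{23827}\right) = -23102 - \frac{10477}{23827} = - \frac{550461831}{23827}$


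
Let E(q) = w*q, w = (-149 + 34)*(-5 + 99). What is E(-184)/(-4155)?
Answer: -397808/831 ≈ -478.71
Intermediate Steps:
w = -10810 (w = -115*94 = -10810)
E(q) = -10810*q
E(-184)/(-4155) = -10810*(-184)/(-4155) = 1989040*(-1/4155) = -397808/831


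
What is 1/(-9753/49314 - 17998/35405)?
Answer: -581987390/410952779 ≈ -1.4162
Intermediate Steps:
1/(-9753/49314 - 17998/35405) = 1/(-9753*1/49314 - 17998*1/35405) = 1/(-3251/16438 - 17998/35405) = 1/(-410952779/581987390) = -581987390/410952779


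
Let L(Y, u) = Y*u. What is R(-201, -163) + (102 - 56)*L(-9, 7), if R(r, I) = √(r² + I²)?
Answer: -2898 + √66970 ≈ -2639.2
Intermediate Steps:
R(r, I) = √(I² + r²)
R(-201, -163) + (102 - 56)*L(-9, 7) = √((-163)² + (-201)²) + (102 - 56)*(-9*7) = √(26569 + 40401) + 46*(-63) = √66970 - 2898 = -2898 + √66970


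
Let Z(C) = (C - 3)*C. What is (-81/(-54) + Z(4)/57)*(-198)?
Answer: -5907/19 ≈ -310.89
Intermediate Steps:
Z(C) = C*(-3 + C) (Z(C) = (-3 + C)*C = C*(-3 + C))
(-81/(-54) + Z(4)/57)*(-198) = (-81/(-54) + (4*(-3 + 4))/57)*(-198) = (-81*(-1/54) + (4*1)*(1/57))*(-198) = (3/2 + 4*(1/57))*(-198) = (3/2 + 4/57)*(-198) = (179/114)*(-198) = -5907/19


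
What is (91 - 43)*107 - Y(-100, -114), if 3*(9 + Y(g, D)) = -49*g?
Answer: 10535/3 ≈ 3511.7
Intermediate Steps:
Y(g, D) = -9 - 49*g/3 (Y(g, D) = -9 + (-49*g)/3 = -9 - 49*g/3)
(91 - 43)*107 - Y(-100, -114) = (91 - 43)*107 - (-9 - 49/3*(-100)) = 48*107 - (-9 + 4900/3) = 5136 - 1*4873/3 = 5136 - 4873/3 = 10535/3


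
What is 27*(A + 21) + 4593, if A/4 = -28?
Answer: 2136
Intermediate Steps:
A = -112 (A = 4*(-28) = -112)
27*(A + 21) + 4593 = 27*(-112 + 21) + 4593 = 27*(-91) + 4593 = -2457 + 4593 = 2136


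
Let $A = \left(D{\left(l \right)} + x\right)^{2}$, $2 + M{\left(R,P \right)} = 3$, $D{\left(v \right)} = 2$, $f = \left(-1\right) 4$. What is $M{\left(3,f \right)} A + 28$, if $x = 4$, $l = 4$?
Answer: $64$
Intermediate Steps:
$f = -4$
$M{\left(R,P \right)} = 1$ ($M{\left(R,P \right)} = -2 + 3 = 1$)
$A = 36$ ($A = \left(2 + 4\right)^{2} = 6^{2} = 36$)
$M{\left(3,f \right)} A + 28 = 1 \cdot 36 + 28 = 36 + 28 = 64$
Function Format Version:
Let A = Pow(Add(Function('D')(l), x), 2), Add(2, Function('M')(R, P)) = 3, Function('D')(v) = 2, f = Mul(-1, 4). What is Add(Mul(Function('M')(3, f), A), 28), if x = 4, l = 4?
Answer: 64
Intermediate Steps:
f = -4
Function('M')(R, P) = 1 (Function('M')(R, P) = Add(-2, 3) = 1)
A = 36 (A = Pow(Add(2, 4), 2) = Pow(6, 2) = 36)
Add(Mul(Function('M')(3, f), A), 28) = Add(Mul(1, 36), 28) = Add(36, 28) = 64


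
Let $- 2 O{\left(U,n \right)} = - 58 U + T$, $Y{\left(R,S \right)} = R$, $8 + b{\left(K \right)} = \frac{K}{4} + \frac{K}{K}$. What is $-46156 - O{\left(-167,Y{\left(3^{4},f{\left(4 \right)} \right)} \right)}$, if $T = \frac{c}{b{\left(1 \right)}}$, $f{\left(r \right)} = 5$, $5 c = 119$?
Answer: $- \frac{5577493}{135} \approx -41315.0$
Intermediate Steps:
$b{\left(K \right)} = -7 + \frac{K}{4}$ ($b{\left(K \right)} = -8 + \left(\frac{K}{4} + \frac{K}{K}\right) = -8 + \left(K \frac{1}{4} + 1\right) = -8 + \left(\frac{K}{4} + 1\right) = -8 + \left(1 + \frac{K}{4}\right) = -7 + \frac{K}{4}$)
$c = \frac{119}{5}$ ($c = \frac{1}{5} \cdot 119 = \frac{119}{5} \approx 23.8$)
$T = - \frac{476}{135}$ ($T = \frac{119}{5 \left(-7 + \frac{1}{4} \cdot 1\right)} = \frac{119}{5 \left(-7 + \frac{1}{4}\right)} = \frac{119}{5 \left(- \frac{27}{4}\right)} = \frac{119}{5} \left(- \frac{4}{27}\right) = - \frac{476}{135} \approx -3.5259$)
$O{\left(U,n \right)} = \frac{238}{135} + 29 U$ ($O{\left(U,n \right)} = - \frac{- 58 U - \frac{476}{135}}{2} = - \frac{- \frac{476}{135} - 58 U}{2} = \frac{238}{135} + 29 U$)
$-46156 - O{\left(-167,Y{\left(3^{4},f{\left(4 \right)} \right)} \right)} = -46156 - \left(\frac{238}{135} + 29 \left(-167\right)\right) = -46156 - \left(\frac{238}{135} - 4843\right) = -46156 - - \frac{653567}{135} = -46156 + \frac{653567}{135} = - \frac{5577493}{135}$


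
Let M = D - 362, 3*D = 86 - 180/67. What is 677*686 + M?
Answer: 93281642/201 ≈ 4.6409e+5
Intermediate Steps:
D = 5582/201 (D = (86 - 180/67)/3 = (⅓)*(5582/67) = 5582/201 ≈ 27.771)
M = -67180/201 (M = 5582/201 - 362 = -67180/201 ≈ -334.23)
677*686 + M = 677*686 - 67180/201 = 464422 - 67180/201 = 93281642/201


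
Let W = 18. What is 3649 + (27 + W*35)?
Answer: 4306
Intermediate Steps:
3649 + (27 + W*35) = 3649 + (27 + 18*35) = 3649 + (27 + 630) = 3649 + 657 = 4306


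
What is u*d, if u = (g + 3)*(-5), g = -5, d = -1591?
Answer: -15910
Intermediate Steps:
u = 10 (u = (-5 + 3)*(-5) = -2*(-5) = 10)
u*d = 10*(-1591) = -15910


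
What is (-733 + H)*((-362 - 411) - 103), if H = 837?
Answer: -91104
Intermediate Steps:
(-733 + H)*((-362 - 411) - 103) = (-733 + 837)*((-362 - 411) - 103) = 104*(-773 - 103) = 104*(-876) = -91104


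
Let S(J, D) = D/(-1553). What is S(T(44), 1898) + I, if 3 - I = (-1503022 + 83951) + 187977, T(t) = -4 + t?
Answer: 1911891743/1553 ≈ 1.2311e+6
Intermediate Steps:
I = 1231097 (I = 3 - ((-1503022 + 83951) + 187977) = 3 - (-1419071 + 187977) = 3 - 1*(-1231094) = 3 + 1231094 = 1231097)
S(J, D) = -D/1553 (S(J, D) = D*(-1/1553) = -D/1553)
S(T(44), 1898) + I = -1/1553*1898 + 1231097 = -1898/1553 + 1231097 = 1911891743/1553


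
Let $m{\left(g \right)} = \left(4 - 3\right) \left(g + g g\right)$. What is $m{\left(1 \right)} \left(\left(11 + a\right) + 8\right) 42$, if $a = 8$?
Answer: $2268$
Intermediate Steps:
$m{\left(g \right)} = g + g^{2}$ ($m{\left(g \right)} = 1 \left(g + g^{2}\right) = g + g^{2}$)
$m{\left(1 \right)} \left(\left(11 + a\right) + 8\right) 42 = 1 \left(1 + 1\right) \left(\left(11 + 8\right) + 8\right) 42 = 1 \cdot 2 \left(19 + 8\right) 42 = 2 \cdot 27 \cdot 42 = 54 \cdot 42 = 2268$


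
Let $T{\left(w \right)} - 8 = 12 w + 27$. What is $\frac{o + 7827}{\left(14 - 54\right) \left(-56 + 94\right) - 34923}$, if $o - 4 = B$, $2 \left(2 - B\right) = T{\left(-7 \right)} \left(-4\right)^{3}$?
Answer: $- \frac{6265}{36443} \approx -0.17191$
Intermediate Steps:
$T{\left(w \right)} = 35 + 12 w$ ($T{\left(w \right)} = 8 + \left(12 w + 27\right) = 8 + \left(27 + 12 w\right) = 35 + 12 w$)
$B = -1566$ ($B = 2 - \frac{\left(35 + 12 \left(-7\right)\right) \left(-4\right)^{3}}{2} = 2 - \frac{\left(35 - 84\right) \left(-64\right)}{2} = 2 - \frac{\left(-49\right) \left(-64\right)}{2} = 2 - 1568 = -1566$)
$o = -1562$ ($o = 4 - 1566 = -1562$)
$\frac{o + 7827}{\left(14 - 54\right) \left(-56 + 94\right) - 34923} = \frac{-1562 + 7827}{\left(14 - 54\right) \left(-56 + 94\right) - 34923} = \frac{6265}{\left(14 - 54\right) 38 - 34923} = \frac{6265}{\left(-40\right) 38 - 34923} = \frac{6265}{-1520 - 34923} = \frac{6265}{-36443} = 6265 \left(- \frac{1}{36443}\right) = - \frac{6265}{36443}$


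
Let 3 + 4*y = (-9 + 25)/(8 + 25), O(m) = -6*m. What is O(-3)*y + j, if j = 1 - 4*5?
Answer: -667/22 ≈ -30.318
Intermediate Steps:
j = -19 (j = 1 - 20 = -19)
y = -83/132 (y = -3/4 + ((-9 + 25)/(8 + 25))/4 = -3/4 + (16/33)/4 = -3/4 + (16*(1/33))/4 = -3/4 + (1/4)*(16/33) = -3/4 + 4/33 = -83/132 ≈ -0.62879)
O(-3)*y + j = -6*(-3)*(-83/132) - 19 = 18*(-83/132) - 19 = -249/22 - 19 = -667/22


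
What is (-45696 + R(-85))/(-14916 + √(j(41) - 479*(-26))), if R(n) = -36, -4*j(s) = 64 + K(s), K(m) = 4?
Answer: 682138512/222474619 + 45732*√12437/222474619 ≈ 3.0891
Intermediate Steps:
j(s) = -17 (j(s) = -(64 + 4)/4 = -¼*68 = -17)
(-45696 + R(-85))/(-14916 + √(j(41) - 479*(-26))) = (-45696 - 36)/(-14916 + √(-17 - 479*(-26))) = -45732/(-14916 + √(-17 + 12454)) = -45732/(-14916 + √12437)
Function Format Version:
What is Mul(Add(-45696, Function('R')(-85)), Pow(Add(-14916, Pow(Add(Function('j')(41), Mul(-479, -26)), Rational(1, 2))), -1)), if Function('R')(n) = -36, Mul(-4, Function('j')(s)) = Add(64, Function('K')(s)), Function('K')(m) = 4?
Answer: Add(Rational(682138512, 222474619), Mul(Rational(45732, 222474619), Pow(12437, Rational(1, 2)))) ≈ 3.0891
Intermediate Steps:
Function('j')(s) = -17 (Function('j')(s) = Mul(Rational(-1, 4), Add(64, 4)) = Mul(Rational(-1, 4), 68) = -17)
Mul(Add(-45696, Function('R')(-85)), Pow(Add(-14916, Pow(Add(Function('j')(41), Mul(-479, -26)), Rational(1, 2))), -1)) = Mul(Add(-45696, -36), Pow(Add(-14916, Pow(Add(-17, Mul(-479, -26)), Rational(1, 2))), -1)) = Mul(-45732, Pow(Add(-14916, Pow(Add(-17, 12454), Rational(1, 2))), -1)) = Mul(-45732, Pow(Add(-14916, Pow(12437, Rational(1, 2))), -1))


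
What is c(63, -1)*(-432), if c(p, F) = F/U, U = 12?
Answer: 36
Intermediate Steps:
c(p, F) = F/12
c(63, -1)*(-432) = ((1/12)*(-1))*(-432) = -1/12*(-432) = 36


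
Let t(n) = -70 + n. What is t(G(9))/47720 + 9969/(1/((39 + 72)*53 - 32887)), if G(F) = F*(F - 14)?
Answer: -2569272248567/9544 ≈ -2.6920e+8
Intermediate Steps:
G(F) = F*(-14 + F)
t(G(9))/47720 + 9969/(1/((39 + 72)*53 - 32887)) = (-70 + 9*(-14 + 9))/47720 + 9969/(1/((39 + 72)*53 - 32887)) = (-70 + 9*(-5))*(1/47720) + 9969/(1/(111*53 - 32887)) = (-70 - 45)*(1/47720) + 9969/(1/(5883 - 32887)) = -115*1/47720 + 9969/(1/(-27004)) = -23/9544 + 9969/(-1/27004) = -23/9544 + 9969*(-27004) = -23/9544 - 269202876 = -2569272248567/9544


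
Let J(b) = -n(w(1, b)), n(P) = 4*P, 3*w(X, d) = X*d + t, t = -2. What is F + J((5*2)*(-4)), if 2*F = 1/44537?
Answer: 4988145/89074 ≈ 56.000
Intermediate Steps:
w(X, d) = -⅔ + X*d/3 (w(X, d) = (X*d - 2)/3 = (-2 + X*d)/3 = -⅔ + X*d/3)
F = 1/89074 (F = (½)/44537 = (½)*(1/44537) = 1/89074 ≈ 1.1227e-5)
J(b) = 8/3 - 4*b/3 (J(b) = -4*(-⅔ + (⅓)*1*b) = -4*(-⅔ + b/3) = -(-8/3 + 4*b/3) = 8/3 - 4*b/3)
F + J((5*2)*(-4)) = 1/89074 + (8/3 - 4*5*2*(-4)/3) = 1/89074 + (8/3 - 40*(-4)/3) = 1/89074 + (8/3 - 4/3*(-40)) = 1/89074 + (8/3 + 160/3) = 1/89074 + 56 = 4988145/89074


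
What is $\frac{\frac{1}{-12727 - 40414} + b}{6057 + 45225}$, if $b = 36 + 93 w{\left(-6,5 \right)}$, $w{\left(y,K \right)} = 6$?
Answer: $\frac{31565753}{2725176762} \approx 0.011583$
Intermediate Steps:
$b = 594$ ($b = 36 + 93 \cdot 6 = 36 + 558 = 594$)
$\frac{\frac{1}{-12727 - 40414} + b}{6057 + 45225} = \frac{\frac{1}{-12727 - 40414} + 594}{6057 + 45225} = \frac{\frac{1}{-53141} + 594}{51282} = \left(- \frac{1}{53141} + 594\right) \frac{1}{51282} = \frac{31565753}{53141} \cdot \frac{1}{51282} = \frac{31565753}{2725176762}$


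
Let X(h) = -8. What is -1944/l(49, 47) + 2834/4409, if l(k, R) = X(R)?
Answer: 1074221/4409 ≈ 243.64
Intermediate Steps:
l(k, R) = -8
-1944/l(49, 47) + 2834/4409 = -1944/(-8) + 2834/4409 = -1944*(-⅛) + 2834*(1/4409) = 243 + 2834/4409 = 1074221/4409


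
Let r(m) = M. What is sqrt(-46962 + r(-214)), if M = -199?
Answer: I*sqrt(47161) ≈ 217.17*I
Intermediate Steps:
r(m) = -199
sqrt(-46962 + r(-214)) = sqrt(-46962 - 199) = sqrt(-47161) = I*sqrt(47161)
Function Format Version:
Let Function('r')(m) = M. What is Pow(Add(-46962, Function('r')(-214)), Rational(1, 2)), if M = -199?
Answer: Mul(I, Pow(47161, Rational(1, 2))) ≈ Mul(217.17, I)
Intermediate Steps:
Function('r')(m) = -199
Pow(Add(-46962, Function('r')(-214)), Rational(1, 2)) = Pow(Add(-46962, -199), Rational(1, 2)) = Pow(-47161, Rational(1, 2)) = Mul(I, Pow(47161, Rational(1, 2)))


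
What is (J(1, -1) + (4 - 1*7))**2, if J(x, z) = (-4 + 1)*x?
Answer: 36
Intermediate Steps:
J(x, z) = -3*x
(J(1, -1) + (4 - 1*7))**2 = (-3*1 + (4 - 1*7))**2 = (-3 + (4 - 7))**2 = (-3 - 3)**2 = (-6)**2 = 36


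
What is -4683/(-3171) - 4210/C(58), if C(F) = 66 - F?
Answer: -316963/604 ≈ -524.77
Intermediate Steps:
-4683/(-3171) - 4210/C(58) = -4683/(-3171) - 4210/(66 - 1*58) = -4683*(-1/3171) - 4210/(66 - 58) = 223/151 - 4210/8 = 223/151 - 4210*⅛ = 223/151 - 2105/4 = -316963/604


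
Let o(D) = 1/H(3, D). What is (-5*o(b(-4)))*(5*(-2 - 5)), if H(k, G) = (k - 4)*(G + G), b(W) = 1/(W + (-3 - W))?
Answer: 525/2 ≈ 262.50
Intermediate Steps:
b(W) = -⅓ (b(W) = 1/(-3) = -⅓)
H(k, G) = 2*G*(-4 + k) (H(k, G) = (-4 + k)*(2*G) = 2*G*(-4 + k))
o(D) = -1/(2*D) (o(D) = 1/(2*D*(-4 + 3)) = 1/(2*D*(-1)) = 1/(-2*D) = -1/(2*D))
(-5*o(b(-4)))*(5*(-2 - 5)) = (-(-5)/(2*(-⅓)))*(5*(-2 - 5)) = (-(-5)*(-3)/2)*(5*(-7)) = -5*3/2*(-35) = -15/2*(-35) = 525/2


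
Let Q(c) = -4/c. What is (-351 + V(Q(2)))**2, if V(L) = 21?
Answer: 108900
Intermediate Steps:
(-351 + V(Q(2)))**2 = (-351 + 21)**2 = (-330)**2 = 108900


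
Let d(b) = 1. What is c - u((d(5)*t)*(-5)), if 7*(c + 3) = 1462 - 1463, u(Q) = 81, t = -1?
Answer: -589/7 ≈ -84.143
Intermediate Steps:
c = -22/7 (c = -3 + (1462 - 1463)/7 = -3 + (⅐)*(-1) = -3 - ⅐ = -22/7 ≈ -3.1429)
c - u((d(5)*t)*(-5)) = -22/7 - 1*81 = -22/7 - 81 = -589/7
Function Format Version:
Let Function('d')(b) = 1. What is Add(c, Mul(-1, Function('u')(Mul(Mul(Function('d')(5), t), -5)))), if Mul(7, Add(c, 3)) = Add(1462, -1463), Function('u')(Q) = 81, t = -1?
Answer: Rational(-589, 7) ≈ -84.143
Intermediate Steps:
c = Rational(-22, 7) (c = Add(-3, Mul(Rational(1, 7), Add(1462, -1463))) = Add(-3, Mul(Rational(1, 7), -1)) = Add(-3, Rational(-1, 7)) = Rational(-22, 7) ≈ -3.1429)
Add(c, Mul(-1, Function('u')(Mul(Mul(Function('d')(5), t), -5)))) = Add(Rational(-22, 7), Mul(-1, 81)) = Add(Rational(-22, 7), -81) = Rational(-589, 7)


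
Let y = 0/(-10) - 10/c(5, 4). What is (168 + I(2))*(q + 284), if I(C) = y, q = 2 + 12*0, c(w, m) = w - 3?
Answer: 46618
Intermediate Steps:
c(w, m) = -3 + w
q = 2 (q = 2 + 0 = 2)
y = -5 (y = 0/(-10) - 10/(-3 + 5) = 0*(-⅒) - 10/2 = 0 - 10*½ = 0 - 5 = -5)
I(C) = -5
(168 + I(2))*(q + 284) = (168 - 5)*(2 + 284) = 163*286 = 46618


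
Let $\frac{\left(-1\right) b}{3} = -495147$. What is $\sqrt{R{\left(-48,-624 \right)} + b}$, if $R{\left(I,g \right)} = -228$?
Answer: $\sqrt{1485213} \approx 1218.7$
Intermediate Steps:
$b = 1485441$ ($b = \left(-3\right) \left(-495147\right) = 1485441$)
$\sqrt{R{\left(-48,-624 \right)} + b} = \sqrt{-228 + 1485441} = \sqrt{1485213}$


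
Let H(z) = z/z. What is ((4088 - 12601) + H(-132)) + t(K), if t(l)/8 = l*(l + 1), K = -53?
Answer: 13536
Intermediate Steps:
H(z) = 1
t(l) = 8*l*(1 + l) (t(l) = 8*(l*(l + 1)) = 8*(l*(1 + l)) = 8*l*(1 + l))
((4088 - 12601) + H(-132)) + t(K) = ((4088 - 12601) + 1) + 8*(-53)*(1 - 53) = (-8513 + 1) + 8*(-53)*(-52) = -8512 + 22048 = 13536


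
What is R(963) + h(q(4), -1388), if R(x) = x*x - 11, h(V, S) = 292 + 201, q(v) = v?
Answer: 927851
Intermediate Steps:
h(V, S) = 493
R(x) = -11 + x**2 (R(x) = x**2 - 11 = -11 + x**2)
R(963) + h(q(4), -1388) = (-11 + 963**2) + 493 = (-11 + 927369) + 493 = 927358 + 493 = 927851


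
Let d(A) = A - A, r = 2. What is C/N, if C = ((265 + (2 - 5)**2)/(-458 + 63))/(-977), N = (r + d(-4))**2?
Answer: 137/771830 ≈ 0.00017750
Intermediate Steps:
d(A) = 0
N = 4 (N = (2 + 0)**2 = 2**2 = 4)
C = 274/385915 (C = ((265 + (-3)**2)/(-395))*(-1/977) = ((265 + 9)*(-1/395))*(-1/977) = (274*(-1/395))*(-1/977) = -274/395*(-1/977) = 274/385915 ≈ 0.00071000)
C/N = (274/385915)/4 = (274/385915)*(1/4) = 137/771830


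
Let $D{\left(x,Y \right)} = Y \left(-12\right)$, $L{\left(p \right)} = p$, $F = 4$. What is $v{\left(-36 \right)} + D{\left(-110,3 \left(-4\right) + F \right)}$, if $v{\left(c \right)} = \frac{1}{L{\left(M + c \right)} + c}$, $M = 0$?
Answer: $\frac{6911}{72} \approx 95.986$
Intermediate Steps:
$D{\left(x,Y \right)} = - 12 Y$
$v{\left(c \right)} = \frac{1}{2 c}$ ($v{\left(c \right)} = \frac{1}{\left(0 + c\right) + c} = \frac{1}{c + c} = \frac{1}{2 c}$)
$v{\left(-36 \right)} + D{\left(-110,3 \left(-4\right) + F \right)} = \frac{1}{2 \left(-36\right)} - 12 \left(3 \left(-4\right) + 4\right) = \frac{1}{2} \left(- \frac{1}{36}\right) - 12 \left(-12 + 4\right) = - \frac{1}{72} - -96 = - \frac{1}{72} + 96 = \frac{6911}{72}$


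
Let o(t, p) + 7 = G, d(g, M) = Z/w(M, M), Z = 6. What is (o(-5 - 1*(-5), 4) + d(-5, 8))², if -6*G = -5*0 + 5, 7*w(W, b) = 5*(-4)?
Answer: 22201/225 ≈ 98.671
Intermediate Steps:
w(W, b) = -20/7 (w(W, b) = (5*(-4))/7 = (⅐)*(-20) = -20/7)
d(g, M) = -21/10 (d(g, M) = 6/(-20/7) = 6*(-7/20) = -21/10)
G = -⅚ (G = -(-5*0 + 5)/6 = -(0 + 5)/6 = -⅙*5 = -⅚ ≈ -0.83333)
o(t, p) = -47/6 (o(t, p) = -7 - ⅚ = -47/6)
(o(-5 - 1*(-5), 4) + d(-5, 8))² = (-47/6 - 21/10)² = (-149/15)² = 22201/225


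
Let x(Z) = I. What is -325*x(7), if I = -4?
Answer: 1300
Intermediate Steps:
x(Z) = -4
-325*x(7) = -325*(-4) = 1300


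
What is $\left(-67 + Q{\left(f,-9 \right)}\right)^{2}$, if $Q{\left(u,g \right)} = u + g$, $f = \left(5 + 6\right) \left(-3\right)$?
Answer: $11881$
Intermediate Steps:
$f = -33$ ($f = 11 \left(-3\right) = -33$)
$Q{\left(u,g \right)} = g + u$
$\left(-67 + Q{\left(f,-9 \right)}\right)^{2} = \left(-67 - 42\right)^{2} = \left(-109\right)^{2} = 11881$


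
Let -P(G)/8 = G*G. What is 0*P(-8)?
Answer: 0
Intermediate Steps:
P(G) = -8*G² (P(G) = -8*G*G = -8*G²)
0*P(-8) = 0*(-8*(-8)²) = 0*(-8*64) = 0*(-512) = 0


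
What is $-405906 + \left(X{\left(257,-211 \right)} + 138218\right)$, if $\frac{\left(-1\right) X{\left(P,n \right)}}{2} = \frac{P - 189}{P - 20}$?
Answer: $- \frac{63442192}{237} \approx -2.6769 \cdot 10^{5}$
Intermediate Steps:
$X{\left(P,n \right)} = - \frac{2 \left(-189 + P\right)}{-20 + P}$ ($X{\left(P,n \right)} = - 2 \frac{P - 189}{P - 20} = - 2 \frac{-189 + P}{-20 + P} = - \frac{2 \left(-189 + P\right)}{-20 + P}$)
$-405906 + \left(X{\left(257,-211 \right)} + 138218\right) = -405906 + \left(\frac{2 \left(189 - 257\right)}{-20 + 257} + 138218\right) = -405906 + \left(\frac{2 \left(189 - 257\right)}{237} + 138218\right) = -405906 + \left(2 \cdot \frac{1}{237} \left(-68\right) + 138218\right) = -405906 + \left(- \frac{136}{237} + 138218\right) = -405906 + \frac{32757530}{237} = - \frac{63442192}{237}$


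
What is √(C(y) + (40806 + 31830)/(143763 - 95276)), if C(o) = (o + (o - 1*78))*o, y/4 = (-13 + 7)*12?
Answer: 2*√110704258465305/48487 ≈ 434.00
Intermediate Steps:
y = -288 (y = 4*((-13 + 7)*12) = 4*(-6*12) = 4*(-72) = -288)
C(o) = o*(-78 + 2*o) (C(o) = (o + (o - 78))*o = (o + (-78 + o))*o = (-78 + 2*o)*o = o*(-78 + 2*o))
√(C(y) + (40806 + 31830)/(143763 - 95276)) = √(2*(-288)*(-39 - 288) + (40806 + 31830)/(143763 - 95276)) = √(2*(-288)*(-327) + 72636/48487) = √(188352 + 72636*(1/48487)) = √(188352 + 72636/48487) = √(9132696060/48487) = 2*√110704258465305/48487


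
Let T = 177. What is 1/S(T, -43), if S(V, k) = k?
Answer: -1/43 ≈ -0.023256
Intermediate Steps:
1/S(T, -43) = 1/(-43) = -1/43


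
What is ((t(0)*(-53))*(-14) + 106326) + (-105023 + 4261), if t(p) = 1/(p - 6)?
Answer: 16321/3 ≈ 5440.3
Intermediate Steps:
t(p) = 1/(-6 + p)
((t(0)*(-53))*(-14) + 106326) + (-105023 + 4261) = ((-53/(-6 + 0))*(-14) + 106326) + (-105023 + 4261) = ((-53/(-6))*(-14) + 106326) - 100762 = (-1/6*(-53)*(-14) + 106326) - 100762 = ((53/6)*(-14) + 106326) - 100762 = (-371/3 + 106326) - 100762 = 318607/3 - 100762 = 16321/3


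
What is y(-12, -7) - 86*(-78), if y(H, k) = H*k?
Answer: 6792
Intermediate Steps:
y(-12, -7) - 86*(-78) = -12*(-7) - 86*(-78) = 84 + 6708 = 6792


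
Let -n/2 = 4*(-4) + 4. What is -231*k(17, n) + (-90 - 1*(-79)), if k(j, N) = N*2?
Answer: -11099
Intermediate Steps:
n = 24 (n = -2*(4*(-4) + 4) = -2*(-16 + 4) = -2*(-12) = 24)
k(j, N) = 2*N
-231*k(17, n) + (-90 - 1*(-79)) = -462*24 + (-90 - 1*(-79)) = -231*48 + (-90 + 79) = -11088 - 11 = -11099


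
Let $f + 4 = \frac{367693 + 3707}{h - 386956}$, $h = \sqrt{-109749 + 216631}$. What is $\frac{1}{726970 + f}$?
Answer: $\frac{9070999441022647}{6594299473299636827802} + \frac{15475 \sqrt{106882}}{3297149736649818413901} \approx 1.3756 \cdot 10^{-6}$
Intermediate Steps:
$h = \sqrt{106882} \approx 326.93$
$f = -4 + \frac{371400}{-386956 + \sqrt{106882}}$ ($f = -4 + \frac{367693 + 3707}{\sqrt{106882} - 386956} = -4 + \frac{371400}{-386956 + \sqrt{106882}} \approx -4.9606$)
$\frac{1}{726970 + f} = \frac{1}{726970 - \left(\frac{123775802436}{24955806509} + \frac{61900 \sqrt{106882}}{24955806509}\right)} = \frac{1}{\frac{18141998882045294}{24955806509} - \frac{61900 \sqrt{106882}}{24955806509}}$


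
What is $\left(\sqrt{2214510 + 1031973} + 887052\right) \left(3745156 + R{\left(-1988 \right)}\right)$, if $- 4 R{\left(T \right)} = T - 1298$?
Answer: $3322876833330 + \frac{7491955 \sqrt{3246483}}{2} \approx 3.3296 \cdot 10^{12}$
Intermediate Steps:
$R{\left(T \right)} = \frac{649}{2} - \frac{T}{4}$ ($R{\left(T \right)} = - \frac{T - 1298}{4} = - \frac{-1298 + T}{4} = \frac{649}{2} - \frac{T}{4}$)
$\left(\sqrt{2214510 + 1031973} + 887052\right) \left(3745156 + R{\left(-1988 \right)}\right) = \left(\sqrt{2214510 + 1031973} + 887052\right) \left(3745156 + \left(\frac{649}{2} - -497\right)\right) = \left(\sqrt{3246483} + 887052\right) \left(3745156 + \left(\frac{649}{2} + 497\right)\right) = \left(887052 + \sqrt{3246483}\right) \left(3745156 + \frac{1643}{2}\right) = \left(887052 + \sqrt{3246483}\right) \frac{7491955}{2} = 3322876833330 + \frac{7491955 \sqrt{3246483}}{2}$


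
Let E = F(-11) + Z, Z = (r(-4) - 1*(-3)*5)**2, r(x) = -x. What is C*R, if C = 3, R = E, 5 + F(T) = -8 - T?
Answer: 1077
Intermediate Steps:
F(T) = -13 - T (F(T) = -5 + (-8 - T) = -13 - T)
Z = 361 (Z = (-1*(-4) - 1*(-3)*5)**2 = (4 + 3*5)**2 = (4 + 15)**2 = 19**2 = 361)
E = 359 (E = (-13 - 1*(-11)) + 361 = (-13 + 11) + 361 = -2 + 361 = 359)
R = 359
C*R = 3*359 = 1077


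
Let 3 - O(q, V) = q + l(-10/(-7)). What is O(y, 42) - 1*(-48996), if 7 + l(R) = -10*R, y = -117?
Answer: 343961/7 ≈ 49137.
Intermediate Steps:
l(R) = -7 - 10*R
O(q, V) = 170/7 - q (O(q, V) = 3 - (q + (-7 - (-100)/(-7))) = 3 - (q + (-7 - (-100)*(-1)/7)) = 3 - (q + (-7 - 10*10/7)) = 3 - (q + (-7 - 100/7)) = 3 - (q - 149/7) = 3 - (-149/7 + q) = 3 + (149/7 - q) = 170/7 - q)
O(y, 42) - 1*(-48996) = (170/7 - 1*(-117)) - 1*(-48996) = (170/7 + 117) + 48996 = 989/7 + 48996 = 343961/7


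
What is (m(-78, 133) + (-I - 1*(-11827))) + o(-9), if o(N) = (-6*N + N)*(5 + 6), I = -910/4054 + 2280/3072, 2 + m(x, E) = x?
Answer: 3176126027/259456 ≈ 12241.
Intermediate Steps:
m(x, E) = -2 + x
I = 134325/259456 (I = -910*1/4054 + 2280*(1/3072) = -455/2027 + 95/128 = 134325/259456 ≈ 0.51772)
o(N) = -55*N (o(N) = -5*N*11 = -55*N)
(m(-78, 133) + (-I - 1*(-11827))) + o(-9) = ((-2 - 78) + (-1*134325/259456 - 1*(-11827))) - 55*(-9) = (-80 + (-134325/259456 + 11827)) + 495 = (-80 + 3068451787/259456) + 495 = 3047695307/259456 + 495 = 3176126027/259456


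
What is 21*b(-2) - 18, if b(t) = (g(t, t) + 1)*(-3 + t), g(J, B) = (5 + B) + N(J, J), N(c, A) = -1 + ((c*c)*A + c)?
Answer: 717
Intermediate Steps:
N(c, A) = -1 + c + A*c**2 (N(c, A) = -1 + (c**2*A + c) = -1 + (A*c**2 + c) = -1 + (c + A*c**2) = -1 + c + A*c**2)
g(J, B) = 4 + B + J + J**3 (g(J, B) = (5 + B) + (-1 + J + J*J**2) = (5 + B) + (-1 + J + J**3) = 4 + B + J + J**3)
b(t) = (-3 + t)*(5 + t**3 + 2*t) (b(t) = ((4 + t + t + t**3) + 1)*(-3 + t) = ((4 + t**3 + 2*t) + 1)*(-3 + t) = (5 + t**3 + 2*t)*(-3 + t) = (-3 + t)*(5 + t**3 + 2*t))
21*b(-2) - 18 = 21*(-15 + (-2)**4 - 1*(-2) - 3*(-2)**3 + 2*(-2)**2) - 18 = 21*(-15 + 16 + 2 - 3*(-8) + 2*4) - 18 = 21*(-15 + 16 + 2 + 24 + 8) - 18 = 21*35 - 18 = 735 - 18 = 717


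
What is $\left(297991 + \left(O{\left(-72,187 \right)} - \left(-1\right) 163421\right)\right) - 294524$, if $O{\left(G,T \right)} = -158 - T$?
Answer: $166543$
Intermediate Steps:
$\left(297991 + \left(O{\left(-72,187 \right)} - \left(-1\right) 163421\right)\right) - 294524 = \left(297991 - \left(345 - 163421\right)\right) - 294524 = \left(297991 - -163076\right) - 294524 = \left(297991 + \left(-345 + 163421\right)\right) - 294524 = \left(297991 + 163076\right) - 294524 = 461067 - 294524 = 166543$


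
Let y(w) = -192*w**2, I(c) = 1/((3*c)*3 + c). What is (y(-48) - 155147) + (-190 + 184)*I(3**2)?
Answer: -8962726/15 ≈ -5.9752e+5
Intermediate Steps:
I(c) = 1/(10*c) (I(c) = 1/(9*c + c) = 1/(10*c))
(y(-48) - 155147) + (-190 + 184)*I(3**2) = (-192*(-48)**2 - 155147) + (-190 + 184)*(1/(10*(3**2))) = (-192*2304 - 155147) - 3/(5*9) = (-442368 - 155147) - 3/(5*9) = -597515 - 6*1/90 = -597515 - 1/15 = -8962726/15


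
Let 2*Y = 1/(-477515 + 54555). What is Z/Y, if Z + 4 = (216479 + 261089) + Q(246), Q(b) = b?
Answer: -404189035200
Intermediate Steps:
Z = 477810 (Z = -4 + ((216479 + 261089) + 246) = -4 + (477568 + 246) = -4 + 477814 = 477810)
Y = -1/845920 (Y = 1/(2*(-477515 + 54555)) = (½)/(-422960) = (½)*(-1/422960) = -1/845920 ≈ -1.1821e-6)
Z/Y = 477810/(-1/845920) = 477810*(-845920) = -404189035200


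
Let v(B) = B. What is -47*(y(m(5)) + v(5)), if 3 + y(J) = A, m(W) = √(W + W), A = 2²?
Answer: -282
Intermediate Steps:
A = 4
m(W) = √2*√W (m(W) = √(2*W) = √2*√W)
y(J) = 1 (y(J) = -3 + 4 = 1)
-47*(y(m(5)) + v(5)) = -47*(1 + 5) = -47*6 = -282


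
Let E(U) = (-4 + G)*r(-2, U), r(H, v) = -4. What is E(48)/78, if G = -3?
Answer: 14/39 ≈ 0.35897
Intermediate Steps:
E(U) = 28 (E(U) = (-4 - 3)*(-4) = -7*(-4) = 28)
E(48)/78 = 28/78 = 28*(1/78) = 14/39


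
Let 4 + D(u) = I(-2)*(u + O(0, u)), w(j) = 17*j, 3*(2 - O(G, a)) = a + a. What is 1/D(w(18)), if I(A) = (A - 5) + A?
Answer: -1/940 ≈ -0.0010638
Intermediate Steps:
I(A) = -5 + 2*A (I(A) = (-5 + A) + A = -5 + 2*A)
O(G, a) = 2 - 2*a/3 (O(G, a) = 2 - (a + a)/3 = 2 - 2*a/3)
D(u) = -22 - 3*u (D(u) = -4 + (-5 + 2*(-2))*(u + (2 - 2*u/3)) = -4 + (-5 - 4)*(2 + u/3) = -4 - 9*(2 + u/3) = -4 + (-18 - 3*u) = -22 - 3*u)
1/D(w(18)) = 1/(-22 - 51*18) = 1/(-22 - 3*306) = 1/(-22 - 918) = 1/(-940) = -1/940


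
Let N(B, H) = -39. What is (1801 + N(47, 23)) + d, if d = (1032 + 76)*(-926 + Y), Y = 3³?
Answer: -994330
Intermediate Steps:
Y = 27
d = -996092 (d = (1032 + 76)*(-926 + 27) = 1108*(-899) = -996092)
(1801 + N(47, 23)) + d = (1801 - 39) - 996092 = 1762 - 996092 = -994330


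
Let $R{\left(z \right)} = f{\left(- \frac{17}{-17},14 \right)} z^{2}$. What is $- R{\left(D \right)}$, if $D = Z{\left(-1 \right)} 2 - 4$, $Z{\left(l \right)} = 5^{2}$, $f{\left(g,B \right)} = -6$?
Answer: $12696$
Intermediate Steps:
$Z{\left(l \right)} = 25$
$D = 46$ ($D = 25 \cdot 2 - 4 = 50 - 4 = 46$)
$R{\left(z \right)} = - 6 z^{2}$
$- R{\left(D \right)} = - \left(-6\right) 46^{2} = - \left(-6\right) 2116 = \left(-1\right) \left(-12696\right) = 12696$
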